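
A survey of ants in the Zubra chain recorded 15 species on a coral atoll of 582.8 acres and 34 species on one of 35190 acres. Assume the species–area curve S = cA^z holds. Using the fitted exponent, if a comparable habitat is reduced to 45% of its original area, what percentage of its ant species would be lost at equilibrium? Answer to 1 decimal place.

14.7%

z = ln(34/15) / ln(35190/582.8) = 0.8183 / 4.1007 = 0.1996
S_new/S_old = (A_new/A_old)^z = 0.45^0.1996 = exp(0.1996 × -0.7985) = 0.8527
Fraction lost = 1 − 0.8527 = 0.1473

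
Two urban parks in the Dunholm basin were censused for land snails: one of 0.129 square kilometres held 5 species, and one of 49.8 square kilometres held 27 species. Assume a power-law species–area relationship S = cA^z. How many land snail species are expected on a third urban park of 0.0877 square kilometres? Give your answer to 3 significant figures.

z = ln(27/5) / ln(49.8/0.129) = 1.6864 / 5.9560 = 0.2831
c = 5 / 0.129^0.2831 = 5 / 0.56 = 8.929
S₃ = 8.929 × 0.0877^0.2831 = 8.929 × 0.502 ≈ 4.482

4.48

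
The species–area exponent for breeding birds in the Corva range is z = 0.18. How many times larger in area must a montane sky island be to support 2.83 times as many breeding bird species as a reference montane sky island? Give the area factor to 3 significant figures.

324

(A₂/A₁)^0.18 = 2.83, so A₂/A₁ = 2.83^(1/0.18) = 2.83^5.556
ln(A₂/A₁) = ln 2.83 / 0.18 = 1.0403 / 0.18 = 5.7793
A₂/A₁ = e^5.7793 ≈ 323.5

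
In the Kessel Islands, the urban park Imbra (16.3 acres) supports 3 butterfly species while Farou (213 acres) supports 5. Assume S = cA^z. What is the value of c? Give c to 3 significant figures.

1.72

z = ln(S₂/S₁) / ln(A₂/A₁) = ln(5/3) / ln(213/16.3) = 0.5108 / 2.5701 = 0.1988
c = S₁ / A₁^z = 3 / 16.3^0.1988 = 3 / 1.742 = 1.723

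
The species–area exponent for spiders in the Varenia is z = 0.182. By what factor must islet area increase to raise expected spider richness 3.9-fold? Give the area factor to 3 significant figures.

1770

(A₂/A₁)^0.182 = 3.9, so A₂/A₁ = 3.9^(1/0.182) = 3.9^5.495
ln(A₂/A₁) = ln 3.9 / 0.182 = 1.3610 / 0.182 = 7.4779
A₂/A₁ = e^7.4779 ≈ 1769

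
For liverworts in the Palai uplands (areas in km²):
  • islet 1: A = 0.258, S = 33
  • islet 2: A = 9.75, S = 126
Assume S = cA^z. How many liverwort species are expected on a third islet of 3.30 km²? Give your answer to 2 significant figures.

84

z = ln(126/33) / ln(9.75/0.258) = 1.3398 / 3.6321 = 0.3689
c = 33 / 0.258^0.3689 = 33 / 0.6067 = 54.39
S₃ = 54.39 × 3.3^0.3689 = 54.39 × 1.553 ≈ 84.49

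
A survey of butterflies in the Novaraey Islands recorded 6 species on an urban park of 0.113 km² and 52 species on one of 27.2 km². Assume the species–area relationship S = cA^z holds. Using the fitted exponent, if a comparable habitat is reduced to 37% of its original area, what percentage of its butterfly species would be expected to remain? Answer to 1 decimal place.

67.6%

z = ln(52/6) / ln(27.2/0.113) = 2.1595 / 5.4836 = 0.3938
S_new/S_old = (A_new/A_old)^z = 0.37^0.3938 = exp(0.3938 × -0.9943) = 0.676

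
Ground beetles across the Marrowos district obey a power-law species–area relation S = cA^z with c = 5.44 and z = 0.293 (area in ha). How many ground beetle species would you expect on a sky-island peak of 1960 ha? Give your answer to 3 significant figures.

50.1

S = 5.44 × 1960^0.293
ln S = ln 5.44 + 0.293 × ln 1960 = 1.6938 + 0.293 × 7.5807 = 3.9149
S = e^3.9149 ≈ 50.15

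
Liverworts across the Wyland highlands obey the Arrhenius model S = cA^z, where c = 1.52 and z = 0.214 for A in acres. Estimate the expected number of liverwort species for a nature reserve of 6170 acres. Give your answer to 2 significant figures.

S = 1.52 × 6170^0.214 = 1.52 × 6.473 ≈ 9.839

9.8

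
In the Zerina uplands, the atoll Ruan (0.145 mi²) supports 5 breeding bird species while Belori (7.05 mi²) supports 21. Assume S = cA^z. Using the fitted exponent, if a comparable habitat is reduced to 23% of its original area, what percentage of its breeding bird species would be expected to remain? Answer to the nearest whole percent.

58%

z = ln(21/5) / ln(7.05/0.145) = 1.4351 / 3.8840 = 0.3695
S_new/S_old = (A_new/A_old)^z = 0.23^0.3695 = exp(0.3695 × -1.4697) = 0.581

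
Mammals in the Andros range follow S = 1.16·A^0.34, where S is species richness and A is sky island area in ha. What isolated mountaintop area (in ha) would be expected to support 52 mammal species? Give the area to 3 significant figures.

72000 ha

52 = 1.16 × A^0.34  ⇒  A^0.34 = 52/1.16 = 44.83
ln A = ln(44.83) / 0.34 = 3.8028 / 0.34 = 11.1848
A = e^11.1848 ≈ 72026 ha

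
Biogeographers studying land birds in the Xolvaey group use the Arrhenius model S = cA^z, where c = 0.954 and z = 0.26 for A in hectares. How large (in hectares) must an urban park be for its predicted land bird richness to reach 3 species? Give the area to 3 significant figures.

82.0 hectares

3 = 0.954 × A^0.26  ⇒  A^0.26 = 3/0.954 = 3.145
ln A = ln(3.145) / 0.26 = 1.1457 / 0.26 = 4.4066
A = e^4.4066 ≈ 81.99 hectares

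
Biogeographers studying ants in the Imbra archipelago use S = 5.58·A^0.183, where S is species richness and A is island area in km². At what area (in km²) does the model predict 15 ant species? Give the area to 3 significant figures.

15 = 5.58 × A^0.183  ⇒  A^0.183 = 15/5.58 = 2.688
ln A = ln(2.688) / 0.183 = 0.9889 / 0.183 = 5.4036
A = e^5.4036 ≈ 222.2 km²

222 km²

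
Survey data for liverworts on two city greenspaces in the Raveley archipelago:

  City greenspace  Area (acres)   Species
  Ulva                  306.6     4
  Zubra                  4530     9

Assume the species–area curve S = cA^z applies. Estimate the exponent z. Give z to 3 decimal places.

Taking logs: ln S = ln c + z ln A, so z = (ln S₂ − ln S₁)/(ln A₂ − ln A₁).
z = ln(9/4) / ln(4530/306.6) = ln(2.25) / ln(14.77) = 0.8109 / 2.6929 = 0.3011

0.301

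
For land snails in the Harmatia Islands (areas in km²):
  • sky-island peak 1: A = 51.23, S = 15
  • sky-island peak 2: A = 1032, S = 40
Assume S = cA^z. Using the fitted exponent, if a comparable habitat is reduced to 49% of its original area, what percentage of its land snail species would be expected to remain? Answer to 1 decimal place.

z = ln(40/15) / ln(1032/51.23) = 0.9808 / 3.0029 = 0.3266
S_new/S_old = (A_new/A_old)^z = 0.49^0.3266 = exp(0.3266 × -0.7133) = 0.7922

79.2%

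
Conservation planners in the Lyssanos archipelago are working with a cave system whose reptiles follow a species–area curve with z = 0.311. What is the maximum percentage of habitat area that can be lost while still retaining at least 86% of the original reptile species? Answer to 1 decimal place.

38.4%

Need (A_new/A_old)^0.311 = 0.86, so A_new/A_old = 0.86^(1/0.311) = 0.86^3.215
ln(A_new/A_old) = ln 0.86 / 0.311 = -0.1508 / 0.311 = -0.4850
A_new/A_old = e^-0.4850 ≈ 0.6157
Fraction that can be lost = 1 − 0.6157 = 0.3843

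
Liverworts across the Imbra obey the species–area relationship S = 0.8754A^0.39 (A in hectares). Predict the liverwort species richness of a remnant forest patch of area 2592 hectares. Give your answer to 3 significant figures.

18.8

S = 0.8754 × 2592^0.39
ln S = ln 0.8754 + 0.39 × ln 2592 = -0.1331 + 0.39 × 7.8602 = 2.9324
S = e^2.9324 ≈ 18.77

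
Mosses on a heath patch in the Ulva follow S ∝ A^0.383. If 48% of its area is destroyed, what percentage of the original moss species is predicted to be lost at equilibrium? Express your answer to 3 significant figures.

22.2%

S_new/S_old = (A_new/A_old)^z = 0.52^0.383
= exp(0.383 × ln 0.52) = exp(0.383 × -0.6539) = exp(-0.2505) ≈ 0.7784
Fraction lost = 1 − 0.7784 = 0.2216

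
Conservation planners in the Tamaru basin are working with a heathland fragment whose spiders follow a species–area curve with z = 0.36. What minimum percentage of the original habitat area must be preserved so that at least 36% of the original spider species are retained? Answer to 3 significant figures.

Need (A_new/A_old)^0.36 = 0.36, so A_new/A_old = 0.36^(1/0.36) = 0.36^2.778
ln(A_new/A_old) = ln 0.36 / 0.36 = -1.0217 / 0.36 = -2.8379
A_new/A_old = e^-2.8379 ≈ 0.05855

5.85%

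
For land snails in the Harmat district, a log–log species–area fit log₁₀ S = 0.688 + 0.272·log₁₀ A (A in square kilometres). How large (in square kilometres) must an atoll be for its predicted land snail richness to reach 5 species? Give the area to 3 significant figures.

5 = 4.875 × A^0.272  ⇒  A^0.272 = 5/4.875 = 1.026
ln A = ln(1.026) / 0.272 = 0.0253 / 0.272 = 0.0929
A = e^0.0929 ≈ 1.097 square kilometres

1.10 square kilometres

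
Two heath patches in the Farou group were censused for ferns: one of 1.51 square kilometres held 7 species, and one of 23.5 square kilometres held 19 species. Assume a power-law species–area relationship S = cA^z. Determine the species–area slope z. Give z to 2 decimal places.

0.36

Taking logs: ln S = ln c + z ln A, so z = (ln S₂ − ln S₁)/(ln A₂ − ln A₁).
z = ln(19/7) / ln(23.5/1.51) = ln(2.714) / ln(15.56) = 0.9985 / 2.7449 = 0.3638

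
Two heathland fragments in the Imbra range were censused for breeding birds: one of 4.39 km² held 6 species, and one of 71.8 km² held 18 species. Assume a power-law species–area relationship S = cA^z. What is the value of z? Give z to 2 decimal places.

0.39

Taking logs: ln S = ln c + z ln A, so z = (ln S₂ − ln S₁)/(ln A₂ − ln A₁).
z = ln(18/6) / ln(71.8/4.39) = ln(3) / ln(16.36) = 1.0986 / 2.7946 = 0.3931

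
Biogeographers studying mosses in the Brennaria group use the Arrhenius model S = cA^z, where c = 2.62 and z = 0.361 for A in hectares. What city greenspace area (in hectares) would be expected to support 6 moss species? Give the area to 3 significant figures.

9.93 hectares

6 = 2.62 × A^0.361  ⇒  A^0.361 = 6/2.62 = 2.29
ln A = ln(2.29) / 0.361 = 0.8286 / 0.361 = 2.2952
A = e^2.2952 ≈ 9.927 hectares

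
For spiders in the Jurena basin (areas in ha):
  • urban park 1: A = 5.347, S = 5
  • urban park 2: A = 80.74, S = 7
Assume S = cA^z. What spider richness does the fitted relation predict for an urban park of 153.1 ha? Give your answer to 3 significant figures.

z = ln(7/5) / ln(80.74/5.347) = 0.3365 / 2.7147 = 0.1239
c = 5 / 5.347^0.1239 = 5 / 1.231 = 4.062
S₃ = 4.062 × 153.1^0.1239 = 4.062 × 1.866 ≈ 7.578

7.58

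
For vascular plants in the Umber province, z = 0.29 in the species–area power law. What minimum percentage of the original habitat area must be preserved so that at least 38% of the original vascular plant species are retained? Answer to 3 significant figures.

Need (A_new/A_old)^0.29 = 0.38, so A_new/A_old = 0.38^(1/0.29) = 0.38^3.448
ln(A_new/A_old) = ln 0.38 / 0.29 = -0.9676 / 0.29 = -3.3365
A_new/A_old = e^-3.3365 ≈ 0.03556

3.56%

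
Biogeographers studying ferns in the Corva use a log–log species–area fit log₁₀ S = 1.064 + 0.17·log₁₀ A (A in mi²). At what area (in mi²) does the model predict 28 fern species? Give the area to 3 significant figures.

28 = 11.59 × A^0.17  ⇒  A^0.17 = 28/11.59 = 2.416
ln A = ln(2.416) / 0.17 = 0.8823 / 0.17 = 5.1897
A = e^5.1897 ≈ 179.4 mi²

179 mi²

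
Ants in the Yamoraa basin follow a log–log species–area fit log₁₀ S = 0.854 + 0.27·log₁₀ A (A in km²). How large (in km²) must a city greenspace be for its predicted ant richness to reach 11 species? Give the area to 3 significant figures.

11 = 7.145 × A^0.27  ⇒  A^0.27 = 11/7.145 = 1.54
ln A = ln(1.54) / 0.27 = 0.4315 / 0.27 = 1.5981
A = e^1.5981 ≈ 4.944 km²

4.94 km²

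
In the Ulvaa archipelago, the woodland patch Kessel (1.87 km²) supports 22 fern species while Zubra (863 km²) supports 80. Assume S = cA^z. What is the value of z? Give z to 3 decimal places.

Taking logs: ln S = ln c + z ln A, so z = (ln S₂ − ln S₁)/(ln A₂ − ln A₁).
z = ln(80/22) / ln(863/1.87) = ln(3.636) / ln(461.5) = 1.2910 / 6.1345 = 0.2104

0.210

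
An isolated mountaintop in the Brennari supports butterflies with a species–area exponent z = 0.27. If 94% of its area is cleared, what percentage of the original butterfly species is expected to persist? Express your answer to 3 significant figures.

S_new/S_old = (A_new/A_old)^z = 0.06^0.27
= exp(0.27 × ln 0.06) = exp(0.27 × -2.8134) = exp(-0.7596) ≈ 0.4678

46.8%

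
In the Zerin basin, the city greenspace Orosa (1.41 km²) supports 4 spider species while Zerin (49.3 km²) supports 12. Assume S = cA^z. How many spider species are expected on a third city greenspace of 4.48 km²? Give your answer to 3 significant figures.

5.72

z = ln(12/4) / ln(49.3/1.41) = 1.0986 / 3.5543 = 0.3091
c = 4 / 1.41^0.3091 = 4 / 1.112 = 3.597
S₃ = 3.597 × 4.48^0.3091 = 3.597 × 1.59 ≈ 5.718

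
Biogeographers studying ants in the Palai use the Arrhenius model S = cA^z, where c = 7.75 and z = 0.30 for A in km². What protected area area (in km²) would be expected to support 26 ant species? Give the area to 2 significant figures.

26 = 7.75 × A^0.3  ⇒  A^0.3 = 26/7.75 = 3.355
ln A = ln(3.355) / 0.3 = 1.2104 / 0.3 = 4.0347
A = e^4.0347 ≈ 56.52 km²

57 km²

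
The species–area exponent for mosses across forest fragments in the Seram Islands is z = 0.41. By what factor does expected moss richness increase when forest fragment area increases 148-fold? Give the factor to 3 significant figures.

7.76

S₂/S₁ = (A₂/A₁)^z = 148^0.41
ln(S₂/S₁) = 0.41 × ln 148 = 0.41 × 4.9972 = 2.0489
S₂/S₁ = e^2.0489 ≈ 7.759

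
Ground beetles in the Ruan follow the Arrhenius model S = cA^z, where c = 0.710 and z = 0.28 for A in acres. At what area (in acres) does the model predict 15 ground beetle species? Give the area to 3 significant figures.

15 = 0.71 × A^0.28  ⇒  A^0.28 = 15/0.71 = 21.13
ln A = ln(21.13) / 0.28 = 3.0505 / 0.28 = 10.8948
A = e^10.8948 ≈ 53895 acres

53900 acres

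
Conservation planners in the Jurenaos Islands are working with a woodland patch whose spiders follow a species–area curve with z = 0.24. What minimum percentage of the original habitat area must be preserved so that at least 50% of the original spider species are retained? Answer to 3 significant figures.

Need (A_new/A_old)^0.24 = 0.5, so A_new/A_old = 0.5^(1/0.24) = 0.5^4.167
ln(A_new/A_old) = ln 0.5 / 0.24 = -0.6931 / 0.24 = -2.8881
A_new/A_old = e^-2.8881 ≈ 0.05568

5.57%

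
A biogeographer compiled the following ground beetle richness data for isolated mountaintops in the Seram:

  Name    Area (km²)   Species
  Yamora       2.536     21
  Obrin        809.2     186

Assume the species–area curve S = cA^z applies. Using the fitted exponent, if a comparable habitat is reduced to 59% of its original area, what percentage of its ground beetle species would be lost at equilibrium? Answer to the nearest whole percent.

18%

z = ln(186/21) / ln(809.2/2.536) = 2.1812 / 5.7655 = 0.3783
S_new/S_old = (A_new/A_old)^z = 0.59^0.3783 = exp(0.3783 × -0.5276) = 0.819
Fraction lost = 1 − 0.819 = 0.181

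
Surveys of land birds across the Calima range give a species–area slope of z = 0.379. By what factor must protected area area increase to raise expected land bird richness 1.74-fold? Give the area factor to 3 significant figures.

(A₂/A₁)^0.379 = 1.74, so A₂/A₁ = 1.74^(1/0.379) = 1.74^2.639
ln(A₂/A₁) = ln 1.74 / 0.379 = 0.5539 / 0.379 = 1.4614
A₂/A₁ = e^1.4614 ≈ 4.312

4.31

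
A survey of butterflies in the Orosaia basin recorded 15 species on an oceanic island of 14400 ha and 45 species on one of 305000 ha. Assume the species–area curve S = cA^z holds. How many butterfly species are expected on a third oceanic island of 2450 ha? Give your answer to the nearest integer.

z = ln(45/15) / ln(305000/14400) = 1.0986 / 3.0531 = 0.3598
c = 15 / 14400^0.3598 = 15 / 31.36 = 0.4784
S₃ = 0.4784 × 2450^0.3598 = 0.4784 × 16.58 ≈ 7.931

8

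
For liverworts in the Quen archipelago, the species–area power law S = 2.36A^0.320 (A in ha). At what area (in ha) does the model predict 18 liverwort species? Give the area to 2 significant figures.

18 = 2.36 × A^0.32  ⇒  A^0.32 = 18/2.36 = 7.627
ln A = ln(7.627) / 0.32 = 2.0317 / 0.32 = 6.3491
A = e^6.3491 ≈ 572 ha

570 ha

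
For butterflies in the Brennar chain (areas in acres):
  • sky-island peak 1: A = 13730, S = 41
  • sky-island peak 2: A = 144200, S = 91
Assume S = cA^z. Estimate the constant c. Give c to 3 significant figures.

z = ln(S₂/S₁) / ln(A₂/A₁) = ln(91/41) / ln(144200/13730) = 0.7973 / 2.3516 = 0.3390
c = S₁ / A₁^z = 41 / 13730^0.3390 = 41 / 25.28 = 1.622

1.62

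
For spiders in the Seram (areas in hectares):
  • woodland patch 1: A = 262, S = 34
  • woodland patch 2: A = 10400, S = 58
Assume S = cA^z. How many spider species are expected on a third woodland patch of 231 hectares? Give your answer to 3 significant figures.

33.4

z = ln(58/34) / ln(10400/262) = 0.5341 / 3.6812 = 0.1451
c = 34 / 262^0.1451 = 34 / 2.243 = 15.16
S₃ = 15.16 × 231^0.1451 = 15.16 × 2.203 ≈ 33.38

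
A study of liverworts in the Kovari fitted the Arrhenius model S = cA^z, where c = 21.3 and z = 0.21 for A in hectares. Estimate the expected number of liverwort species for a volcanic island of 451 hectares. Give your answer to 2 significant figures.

S = 21.3 × 451^0.21
ln S = ln 21.3 + 0.21 × ln 451 = 3.0587 + 0.21 × 6.1115 = 4.3421
S = e^4.3421 ≈ 76.87

77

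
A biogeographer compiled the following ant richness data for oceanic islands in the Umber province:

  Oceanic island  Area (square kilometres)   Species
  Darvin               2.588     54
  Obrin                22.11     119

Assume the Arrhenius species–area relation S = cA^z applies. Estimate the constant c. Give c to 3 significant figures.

z = ln(S₂/S₁) / ln(A₂/A₁) = ln(119/54) / ln(22.11/2.588) = 0.7901 / 2.1451 = 0.3683
c = S₁ / A₁^z = 54 / 2.588^0.3683 = 54 / 1.419 = 38.04

38.0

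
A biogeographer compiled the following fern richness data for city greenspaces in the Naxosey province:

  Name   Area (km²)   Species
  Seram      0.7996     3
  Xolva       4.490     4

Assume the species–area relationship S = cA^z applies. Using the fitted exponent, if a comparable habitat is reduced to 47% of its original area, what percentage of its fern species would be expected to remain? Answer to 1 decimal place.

z = ln(4/3) / ln(4.49/0.7996) = 0.2877 / 1.7255 = 0.1667
S_new/S_old = (A_new/A_old)^z = 0.47^0.1667 = exp(0.1667 × -0.7550) = 0.8817

88.2%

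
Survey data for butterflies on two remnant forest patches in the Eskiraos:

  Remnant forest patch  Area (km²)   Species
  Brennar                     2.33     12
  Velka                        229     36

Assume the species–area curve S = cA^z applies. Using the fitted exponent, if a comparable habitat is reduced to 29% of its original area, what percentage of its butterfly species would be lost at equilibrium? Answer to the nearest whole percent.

26%

z = ln(36/12) / ln(229/2.33) = 1.0986 / 4.5879 = 0.2395
S_new/S_old = (A_new/A_old)^z = 0.29^0.2395 = exp(0.2395 × -1.2379) = 0.7435
Fraction lost = 1 − 0.7435 = 0.2565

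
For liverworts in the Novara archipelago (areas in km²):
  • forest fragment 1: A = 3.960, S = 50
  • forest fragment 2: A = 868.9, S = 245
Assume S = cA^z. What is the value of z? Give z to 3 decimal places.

Taking logs: ln S = ln c + z ln A, so z = (ln S₂ − ln S₁)/(ln A₂ − ln A₁).
z = ln(245/50) / ln(868.9/3.96) = ln(4.9) / ln(219.4) = 1.5892 / 5.3910 = 0.2948

0.295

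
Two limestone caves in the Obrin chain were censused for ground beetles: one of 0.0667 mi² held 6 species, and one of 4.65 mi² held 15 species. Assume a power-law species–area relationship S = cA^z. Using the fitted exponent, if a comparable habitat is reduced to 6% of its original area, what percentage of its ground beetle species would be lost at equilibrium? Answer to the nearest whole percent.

z = ln(15/6) / ln(4.65/0.0667) = 0.9163 / 4.2444 = 0.2159
S_new/S_old = (A_new/A_old)^z = 0.06^0.2159 = exp(0.2159 × -2.8134) = 0.5448
Fraction lost = 1 − 0.5448 = 0.4552

46%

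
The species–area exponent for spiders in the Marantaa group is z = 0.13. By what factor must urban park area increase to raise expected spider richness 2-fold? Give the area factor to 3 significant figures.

(A₂/A₁)^0.13 = 2, so A₂/A₁ = 2^(1/0.13) = 2^7.692
ln(A₂/A₁) = ln 2 / 0.13 = 0.6931 / 0.13 = 5.3319
A₂/A₁ = e^5.3319 ≈ 206.8

207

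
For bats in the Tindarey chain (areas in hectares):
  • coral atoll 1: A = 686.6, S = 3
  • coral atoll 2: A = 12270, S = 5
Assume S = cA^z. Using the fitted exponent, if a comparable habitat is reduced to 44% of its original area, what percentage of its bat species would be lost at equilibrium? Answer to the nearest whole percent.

14%

z = ln(5/3) / ln(12270/686.6) = 0.5108 / 2.8832 = 0.1772
S_new/S_old = (A_new/A_old)^z = 0.44^0.1772 = exp(0.1772 × -0.8210) = 0.8646
Fraction lost = 1 − 0.8646 = 0.1354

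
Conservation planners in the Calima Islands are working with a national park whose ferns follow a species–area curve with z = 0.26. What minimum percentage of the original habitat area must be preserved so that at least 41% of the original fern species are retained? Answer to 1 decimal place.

Need (A_new/A_old)^0.26 = 0.41, so A_new/A_old = 0.41^(1/0.26) = 0.41^3.846
ln(A_new/A_old) = ln 0.41 / 0.26 = -0.8916 / 0.26 = -3.4292
A_new/A_old = e^-3.4292 ≈ 0.03241

3.2%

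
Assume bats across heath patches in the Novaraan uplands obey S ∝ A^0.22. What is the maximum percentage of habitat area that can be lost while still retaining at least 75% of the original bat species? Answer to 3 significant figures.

Need (A_new/A_old)^0.22 = 0.75, so A_new/A_old = 0.75^(1/0.22) = 0.75^4.545
ln(A_new/A_old) = ln 0.75 / 0.22 = -0.2877 / 0.22 = -1.3076
A_new/A_old = e^-1.3076 ≈ 0.2705
Fraction that can be lost = 1 − 0.2705 = 0.7295

73.0%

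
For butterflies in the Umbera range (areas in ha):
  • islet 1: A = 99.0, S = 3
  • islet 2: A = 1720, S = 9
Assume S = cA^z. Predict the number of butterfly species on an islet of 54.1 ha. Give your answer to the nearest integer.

2

z = ln(9/3) / ln(1720/99) = 1.0986 / 2.8550 = 0.3848
c = 3 / 99^0.3848 = 3 / 5.861 = 0.5119
S₃ = 0.5119 × 54.1^0.3848 = 0.5119 × 4.645 ≈ 2.378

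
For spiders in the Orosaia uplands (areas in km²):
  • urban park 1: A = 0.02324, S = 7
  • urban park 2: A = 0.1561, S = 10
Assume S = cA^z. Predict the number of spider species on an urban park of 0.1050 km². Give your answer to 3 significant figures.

9.28

z = ln(10/7) / ln(0.1561/0.02324) = 0.3567 / 1.9046 = 0.1873
c = 7 / 0.02324^0.1873 = 7 / 0.4944 = 14.16
S₃ = 14.16 × 0.105^0.1873 = 14.16 × 0.6557 ≈ 9.284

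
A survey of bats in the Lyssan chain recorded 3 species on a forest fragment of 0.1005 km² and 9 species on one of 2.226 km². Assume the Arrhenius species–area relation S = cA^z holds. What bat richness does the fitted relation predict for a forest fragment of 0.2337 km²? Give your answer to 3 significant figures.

z = ln(9/3) / ln(2.226/0.1005) = 1.0986 / 3.0978 = 0.3546
c = 3 / 0.1005^0.3546 = 3 / 0.4427 = 6.776
S₃ = 6.776 × 0.2337^0.3546 = 6.776 × 0.5972 ≈ 4.047

4.05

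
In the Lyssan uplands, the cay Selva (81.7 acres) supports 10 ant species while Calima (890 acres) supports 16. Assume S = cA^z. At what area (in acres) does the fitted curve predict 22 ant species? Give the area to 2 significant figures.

z = ln(16/10) / ln(890/81.7) = 0.4700 / 2.3882 = 0.1968
c = 10 / 81.7^0.1968 = 10 / 2.379 = 4.204
A = (22/4.204)^(1/0.1968) ⇒ ln A = ln(5.233)/0.1968 = 8.4093
A = e^8.4093 ≈ 4489 acres

4500 acres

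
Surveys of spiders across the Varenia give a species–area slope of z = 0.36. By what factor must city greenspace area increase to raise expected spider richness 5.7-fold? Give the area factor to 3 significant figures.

(A₂/A₁)^0.36 = 5.7, so A₂/A₁ = 5.7^(1/0.36) = 5.7^2.778
ln(A₂/A₁) = ln 5.7 / 0.36 = 1.7405 / 0.36 = 4.8346
A₂/A₁ = e^4.8346 ≈ 125.8

126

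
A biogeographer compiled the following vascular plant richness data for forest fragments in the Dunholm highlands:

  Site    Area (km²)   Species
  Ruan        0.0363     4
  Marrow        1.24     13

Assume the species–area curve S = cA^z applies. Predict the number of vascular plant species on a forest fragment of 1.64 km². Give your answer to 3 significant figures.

14.3

z = ln(13/4) / ln(1.24/0.0363) = 1.1787 / 3.5310 = 0.3338
c = 4 / 0.0363^0.3338 = 4 / 0.3306 = 12.1
S₃ = 12.1 × 1.64^0.3338 = 12.1 × 1.18 ≈ 14.27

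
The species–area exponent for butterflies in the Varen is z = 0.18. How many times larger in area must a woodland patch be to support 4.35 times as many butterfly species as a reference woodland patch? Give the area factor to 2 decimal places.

(A₂/A₁)^0.18 = 4.35, so A₂/A₁ = 4.35^(1/0.18) = 4.35^5.556
ln(A₂/A₁) = ln 4.35 / 0.18 = 1.4702 / 0.18 = 8.1676
A₂/A₁ = e^8.1676 ≈ 3525

3525.03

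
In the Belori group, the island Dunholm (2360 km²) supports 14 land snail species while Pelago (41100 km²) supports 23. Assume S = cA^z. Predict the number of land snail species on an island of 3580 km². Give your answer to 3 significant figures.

15.1

z = ln(23/14) / ln(41100/2360) = 0.4964 / 2.8573 = 0.1737
c = 14 / 2360^0.1737 = 14 / 3.855 = 3.632
S₃ = 3.632 × 3580^0.1737 = 3.632 × 4.144 ≈ 15.05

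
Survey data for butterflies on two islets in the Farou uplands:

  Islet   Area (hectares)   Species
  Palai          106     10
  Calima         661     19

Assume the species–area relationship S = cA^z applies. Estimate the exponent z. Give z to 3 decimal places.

Taking logs: ln S = ln c + z ln A, so z = (ln S₂ − ln S₁)/(ln A₂ − ln A₁).
z = ln(19/10) / ln(661/106) = ln(1.9) / ln(6.236) = 0.6419 / 1.8303 = 0.3507

0.351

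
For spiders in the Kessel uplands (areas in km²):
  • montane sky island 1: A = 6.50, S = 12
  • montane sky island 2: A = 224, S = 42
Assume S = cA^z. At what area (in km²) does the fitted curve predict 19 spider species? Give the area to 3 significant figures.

z = ln(42/12) / ln(224/6.5) = 1.2528 / 3.5398 = 0.3539
c = 12 / 6.5^0.3539 = 12 / 1.94 = 6.187
A = (19/6.187)^(1/0.3539) ⇒ ln A = ln(3.071)/0.3539 = 3.1703
A = e^3.1703 ≈ 23.81 km²

23.8 km²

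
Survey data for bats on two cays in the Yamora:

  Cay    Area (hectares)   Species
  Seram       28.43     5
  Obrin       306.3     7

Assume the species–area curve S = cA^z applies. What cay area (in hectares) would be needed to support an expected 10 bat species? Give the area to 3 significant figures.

z = ln(7/5) / ln(306.3/28.43) = 0.3365 / 2.3771 = 0.1415
c = 5 / 28.43^0.1415 = 5 / 1.606 = 3.113
A = (10/3.113)^(1/0.1415) ⇒ ln A = ln(3.212)/0.1415 = 8.2444
A = e^8.2444 ≈ 3806 hectares

3810 hectares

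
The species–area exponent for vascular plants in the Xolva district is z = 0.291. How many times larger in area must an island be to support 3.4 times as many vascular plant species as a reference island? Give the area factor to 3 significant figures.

(A₂/A₁)^0.291 = 3.4, so A₂/A₁ = 3.4^(1/0.291) = 3.4^3.436
ln(A₂/A₁) = ln 3.4 / 0.291 = 1.2238 / 0.291 = 4.2054
A₂/A₁ = e^4.2054 ≈ 67.05

67.0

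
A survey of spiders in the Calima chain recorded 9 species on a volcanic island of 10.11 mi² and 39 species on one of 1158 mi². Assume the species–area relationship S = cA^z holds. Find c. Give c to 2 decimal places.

4.40

z = ln(S₂/S₁) / ln(A₂/A₁) = ln(39/9) / ln(1158/10.11) = 1.4663 / 4.7409 = 0.3093
c = S₁ / A₁^z = 9 / 10.11^0.3093 = 9 / 2.045 = 4.4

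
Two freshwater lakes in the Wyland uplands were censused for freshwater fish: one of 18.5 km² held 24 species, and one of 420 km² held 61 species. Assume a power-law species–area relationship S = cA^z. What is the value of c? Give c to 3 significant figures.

z = ln(S₂/S₁) / ln(A₂/A₁) = ln(61/24) / ln(420/18.5) = 0.9328 / 3.1225 = 0.2987
c = S₁ / A₁^z = 24 / 18.5^0.2987 = 24 / 2.391 = 10.04

10.0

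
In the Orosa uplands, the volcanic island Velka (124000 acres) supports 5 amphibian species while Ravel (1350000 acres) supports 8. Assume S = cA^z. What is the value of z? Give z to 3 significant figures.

0.197

Taking logs: ln S = ln c + z ln A, so z = (ln S₂ − ln S₁)/(ln A₂ − ln A₁).
z = ln(8/5) / ln(1350000/124000) = ln(1.6) / ln(10.89) = 0.4700 / 2.3876 = 0.1969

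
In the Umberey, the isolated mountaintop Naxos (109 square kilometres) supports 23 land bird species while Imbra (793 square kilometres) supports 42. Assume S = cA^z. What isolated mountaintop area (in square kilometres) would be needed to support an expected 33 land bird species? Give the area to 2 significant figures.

z = ln(42/23) / ln(793/109) = 0.6022 / 1.9845 = 0.3034
c = 23 / 109^0.3034 = 23 / 4.152 = 5.54
A = (33/5.54)^(1/0.3034) ⇒ ln A = ln(5.957)/0.3034 = 5.8811
A = e^5.8811 ≈ 358.2 square kilometres

360 square kilometres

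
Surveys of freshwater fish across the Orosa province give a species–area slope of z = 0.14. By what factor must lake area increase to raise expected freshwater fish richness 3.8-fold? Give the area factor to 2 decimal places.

(A₂/A₁)^0.14 = 3.8, so A₂/A₁ = 3.8^(1/0.14) = 3.8^7.143
ln(A₂/A₁) = ln 3.8 / 0.14 = 1.3350 / 0.14 = 9.5357
A₂/A₁ = e^9.5357 ≈ 13846

13845.59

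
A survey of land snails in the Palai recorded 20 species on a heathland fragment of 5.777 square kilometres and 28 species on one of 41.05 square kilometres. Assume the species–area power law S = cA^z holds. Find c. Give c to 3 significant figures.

z = ln(S₂/S₁) / ln(A₂/A₁) = ln(28/20) / ln(41.05/5.777) = 0.3365 / 1.9609 = 0.1716
c = S₁ / A₁^z = 20 / 5.777^0.1716 = 20 / 1.351 = 14.8

14.8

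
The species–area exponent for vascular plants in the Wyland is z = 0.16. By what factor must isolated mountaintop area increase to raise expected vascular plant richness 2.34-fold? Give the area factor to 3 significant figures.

203

(A₂/A₁)^0.16 = 2.34, so A₂/A₁ = 2.34^(1/0.16) = 2.34^6.25
ln(A₂/A₁) = ln 2.34 / 0.16 = 0.8502 / 0.16 = 5.3134
A₂/A₁ = e^5.3134 ≈ 203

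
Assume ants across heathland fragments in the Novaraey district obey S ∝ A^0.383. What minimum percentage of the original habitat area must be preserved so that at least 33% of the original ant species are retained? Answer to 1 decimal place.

Need (A_new/A_old)^0.383 = 0.33, so A_new/A_old = 0.33^(1/0.383) = 0.33^2.611
ln(A_new/A_old) = ln 0.33 / 0.383 = -1.1087 / 0.383 = -2.8947
A_new/A_old = e^-2.8947 ≈ 0.05532

5.5%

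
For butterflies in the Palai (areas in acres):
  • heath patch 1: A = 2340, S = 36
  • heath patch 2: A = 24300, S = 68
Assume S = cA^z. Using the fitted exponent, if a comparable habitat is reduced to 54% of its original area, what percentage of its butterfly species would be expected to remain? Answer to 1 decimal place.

84.6%

z = ln(68/36) / ln(24300/2340) = 0.6360 / 2.3403 = 0.2718
S_new/S_old = (A_new/A_old)^z = 0.54^0.2718 = exp(0.2718 × -0.6162) = 0.8458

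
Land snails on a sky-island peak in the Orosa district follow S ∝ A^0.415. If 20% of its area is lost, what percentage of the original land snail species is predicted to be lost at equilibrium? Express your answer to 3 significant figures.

S_new/S_old = (A_new/A_old)^z = 0.8^0.415
= exp(0.415 × ln 0.8) = exp(0.415 × -0.2231) = exp(-0.0926) ≈ 0.9116
Fraction lost = 1 − 0.9116 = 0.08845

8.84%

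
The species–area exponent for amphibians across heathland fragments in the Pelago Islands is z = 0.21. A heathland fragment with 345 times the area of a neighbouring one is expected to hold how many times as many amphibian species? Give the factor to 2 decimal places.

S₂/S₁ = (A₂/A₁)^z = 345^0.21
ln(S₂/S₁) = 0.21 × ln 345 = 0.21 × 5.8435 = 1.2271
S₂/S₁ = e^1.2271 ≈ 3.411

3.41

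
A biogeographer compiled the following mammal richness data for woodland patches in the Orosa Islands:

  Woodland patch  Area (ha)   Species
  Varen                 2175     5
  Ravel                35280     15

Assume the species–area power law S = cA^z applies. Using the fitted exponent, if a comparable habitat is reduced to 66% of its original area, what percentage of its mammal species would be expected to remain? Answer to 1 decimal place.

84.9%

z = ln(15/5) / ln(35280/2175) = 1.0986 / 2.7863 = 0.3943
S_new/S_old = (A_new/A_old)^z = 0.66^0.3943 = exp(0.3943 × -0.4155) = 0.8489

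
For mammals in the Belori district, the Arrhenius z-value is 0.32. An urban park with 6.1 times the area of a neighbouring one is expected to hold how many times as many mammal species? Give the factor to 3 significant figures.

1.78

S₂/S₁ = (A₂/A₁)^z = 6.1^0.32
ln(S₂/S₁) = 0.32 × ln 6.1 = 0.32 × 1.8083 = 0.5787
S₂/S₁ = e^0.5787 ≈ 1.784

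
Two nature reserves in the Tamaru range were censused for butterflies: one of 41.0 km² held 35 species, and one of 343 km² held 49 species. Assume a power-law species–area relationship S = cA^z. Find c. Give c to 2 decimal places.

z = ln(S₂/S₁) / ln(A₂/A₁) = ln(49/35) / ln(343/41) = 0.3365 / 2.1242 = 0.1584
c = S₁ / A₁^z = 35 / 41^0.1584 = 35 / 1.801 = 19.44

19.44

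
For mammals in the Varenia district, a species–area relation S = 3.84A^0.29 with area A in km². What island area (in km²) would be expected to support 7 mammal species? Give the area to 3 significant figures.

7.93 km²

7 = 3.84 × A^0.29  ⇒  A^0.29 = 7/3.84 = 1.823
ln A = ln(1.823) / 0.29 = 0.6004 / 0.29 = 2.0705
A = e^2.0705 ≈ 7.929 km²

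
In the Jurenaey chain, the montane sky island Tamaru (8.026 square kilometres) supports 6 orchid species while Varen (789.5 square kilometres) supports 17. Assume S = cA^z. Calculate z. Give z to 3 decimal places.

Taking logs: ln S = ln c + z ln A, so z = (ln S₂ − ln S₁)/(ln A₂ − ln A₁).
z = ln(17/6) / ln(789.5/8.026) = ln(2.833) / ln(98.37) = 1.0415 / 4.5887 = 0.2270

0.227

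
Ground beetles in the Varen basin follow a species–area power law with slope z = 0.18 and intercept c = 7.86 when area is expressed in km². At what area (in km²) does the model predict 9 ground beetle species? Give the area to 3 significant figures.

2.12 km²

9 = 7.86 × A^0.18  ⇒  A^0.18 = 9/7.86 = 1.145
ln A = ln(1.145) / 0.18 = 0.1354 / 0.18 = 0.7524
A = e^0.7524 ≈ 2.122 km²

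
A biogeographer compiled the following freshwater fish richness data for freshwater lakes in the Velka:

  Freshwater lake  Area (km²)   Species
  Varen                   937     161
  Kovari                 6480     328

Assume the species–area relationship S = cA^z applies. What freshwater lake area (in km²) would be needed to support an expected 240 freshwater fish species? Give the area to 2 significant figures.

2800 km²

z = ln(328/161) / ln(6480/937) = 0.7116 / 1.9338 = 0.3680
c = 161 / 937^0.3680 = 161 / 12.4 = 12.98
A = (240/12.98)^(1/0.3680) ⇒ ln A = ln(18.49)/0.3680 = 7.9276
A = e^7.9276 ≈ 2773 km²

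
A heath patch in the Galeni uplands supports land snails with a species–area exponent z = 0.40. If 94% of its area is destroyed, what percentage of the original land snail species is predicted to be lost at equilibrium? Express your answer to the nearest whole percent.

S_new/S_old = (A_new/A_old)^z = 0.06^0.4
= exp(0.4 × ln 0.06) = exp(0.4 × -2.8134) = exp(-1.1254) ≈ 0.3245
Fraction lost = 1 − 0.3245 = 0.6755

68%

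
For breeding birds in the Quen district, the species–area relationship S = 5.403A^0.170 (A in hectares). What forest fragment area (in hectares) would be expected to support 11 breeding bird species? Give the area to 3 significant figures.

65.5 hectares

11 = 5.403 × A^0.17  ⇒  A^0.17 = 11/5.403 = 2.036
ln A = ln(2.036) / 0.17 = 0.7109 / 0.17 = 4.1820
A = e^4.1820 ≈ 65.5 hectares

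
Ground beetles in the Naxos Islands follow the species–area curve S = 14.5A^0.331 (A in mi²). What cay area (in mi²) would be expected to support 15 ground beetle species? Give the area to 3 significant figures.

15 = 14.5 × A^0.331  ⇒  A^0.331 = 15/14.5 = 1.034
ln A = ln(1.034) / 0.331 = 0.0339 / 0.331 = 0.1024
A = e^0.1024 ≈ 1.108 mi²

1.11 mi²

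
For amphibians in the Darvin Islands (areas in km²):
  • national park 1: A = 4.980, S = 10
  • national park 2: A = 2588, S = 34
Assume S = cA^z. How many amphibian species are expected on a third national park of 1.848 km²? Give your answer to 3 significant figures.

z = ln(34/10) / ln(2588/4.98) = 1.2238 / 6.2532 = 0.1957
c = 10 / 4.98^0.1957 = 10 / 1.369 = 7.304
S₃ = 7.304 × 1.848^0.1957 = 7.304 × 1.128 ≈ 8.237

8.24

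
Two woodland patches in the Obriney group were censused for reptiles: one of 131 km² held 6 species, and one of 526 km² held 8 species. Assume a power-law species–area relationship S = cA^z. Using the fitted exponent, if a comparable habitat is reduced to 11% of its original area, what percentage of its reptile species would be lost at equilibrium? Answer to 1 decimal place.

36.7%

z = ln(8/6) / ln(526/131) = 0.2877 / 1.3901 = 0.2070
S_new/S_old = (A_new/A_old)^z = 0.11^0.2070 = exp(0.2070 × -2.2073) = 0.6333
Fraction lost = 1 − 0.6333 = 0.3667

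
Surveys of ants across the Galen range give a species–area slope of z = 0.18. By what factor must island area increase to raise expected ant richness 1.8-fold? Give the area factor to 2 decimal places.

26.19

(A₂/A₁)^0.18 = 1.8, so A₂/A₁ = 1.8^(1/0.18) = 1.8^5.556
ln(A₂/A₁) = ln 1.8 / 0.18 = 0.5878 / 0.18 = 3.2655
A₂/A₁ = e^3.2655 ≈ 26.19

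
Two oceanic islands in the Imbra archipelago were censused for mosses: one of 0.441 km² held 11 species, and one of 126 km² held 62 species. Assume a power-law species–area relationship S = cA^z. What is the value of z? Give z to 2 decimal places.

0.31

Taking logs: ln S = ln c + z ln A, so z = (ln S₂ − ln S₁)/(ln A₂ − ln A₁).
z = ln(62/11) / ln(126/0.441) = ln(5.636) / ln(285.7) = 1.7292 / 5.6550 = 0.3058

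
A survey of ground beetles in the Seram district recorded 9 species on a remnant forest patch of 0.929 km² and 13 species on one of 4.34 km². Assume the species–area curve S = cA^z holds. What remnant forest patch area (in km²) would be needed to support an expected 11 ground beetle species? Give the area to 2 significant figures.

z = ln(13/9) / ln(4.34/0.929) = 0.3677 / 1.5415 = 0.2385
c = 9 / 0.929^0.2385 = 9 / 0.9826 = 9.16
A = (11/9.16)^(1/0.2385) ⇒ ln A = ln(1.201)/0.2385 = 0.7676
A = e^0.7676 ≈ 2.155 km²

2.2 km²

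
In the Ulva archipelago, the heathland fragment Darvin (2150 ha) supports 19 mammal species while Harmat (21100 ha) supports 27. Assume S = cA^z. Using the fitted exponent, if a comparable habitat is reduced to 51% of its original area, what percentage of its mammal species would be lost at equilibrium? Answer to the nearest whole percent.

z = ln(27/19) / ln(21100/2150) = 0.3514 / 2.2838 = 0.1539
S_new/S_old = (A_new/A_old)^z = 0.51^0.1539 = exp(0.1539 × -0.6733) = 0.9016
Fraction lost = 1 − 0.9016 = 0.09842

10%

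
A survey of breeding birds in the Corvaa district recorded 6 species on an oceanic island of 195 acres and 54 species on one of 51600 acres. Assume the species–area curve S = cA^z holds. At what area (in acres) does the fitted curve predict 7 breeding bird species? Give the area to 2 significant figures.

z = ln(54/6) / ln(51600/195) = 2.1972 / 5.5783 = 0.3939
c = 6 / 195^0.3939 = 6 / 7.98 = 0.7518
A = (7/0.7518)^(1/0.3939) ⇒ ln A = ln(9.31)/0.3939 = 5.6644
A = e^5.6644 ≈ 288.4 acres

290 acres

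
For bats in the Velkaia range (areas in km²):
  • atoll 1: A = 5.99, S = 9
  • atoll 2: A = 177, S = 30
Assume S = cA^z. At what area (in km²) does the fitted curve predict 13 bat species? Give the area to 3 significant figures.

16.8 km²

z = ln(30/9) / ln(177/5.99) = 1.2040 / 3.3861 = 0.3556
c = 9 / 5.99^0.3556 = 9 / 1.89 = 4.762
A = (13/4.762)^(1/0.3556) ⇒ ln A = ln(2.73)/0.3556 = 2.8243
A = e^2.8243 ≈ 16.85 km²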